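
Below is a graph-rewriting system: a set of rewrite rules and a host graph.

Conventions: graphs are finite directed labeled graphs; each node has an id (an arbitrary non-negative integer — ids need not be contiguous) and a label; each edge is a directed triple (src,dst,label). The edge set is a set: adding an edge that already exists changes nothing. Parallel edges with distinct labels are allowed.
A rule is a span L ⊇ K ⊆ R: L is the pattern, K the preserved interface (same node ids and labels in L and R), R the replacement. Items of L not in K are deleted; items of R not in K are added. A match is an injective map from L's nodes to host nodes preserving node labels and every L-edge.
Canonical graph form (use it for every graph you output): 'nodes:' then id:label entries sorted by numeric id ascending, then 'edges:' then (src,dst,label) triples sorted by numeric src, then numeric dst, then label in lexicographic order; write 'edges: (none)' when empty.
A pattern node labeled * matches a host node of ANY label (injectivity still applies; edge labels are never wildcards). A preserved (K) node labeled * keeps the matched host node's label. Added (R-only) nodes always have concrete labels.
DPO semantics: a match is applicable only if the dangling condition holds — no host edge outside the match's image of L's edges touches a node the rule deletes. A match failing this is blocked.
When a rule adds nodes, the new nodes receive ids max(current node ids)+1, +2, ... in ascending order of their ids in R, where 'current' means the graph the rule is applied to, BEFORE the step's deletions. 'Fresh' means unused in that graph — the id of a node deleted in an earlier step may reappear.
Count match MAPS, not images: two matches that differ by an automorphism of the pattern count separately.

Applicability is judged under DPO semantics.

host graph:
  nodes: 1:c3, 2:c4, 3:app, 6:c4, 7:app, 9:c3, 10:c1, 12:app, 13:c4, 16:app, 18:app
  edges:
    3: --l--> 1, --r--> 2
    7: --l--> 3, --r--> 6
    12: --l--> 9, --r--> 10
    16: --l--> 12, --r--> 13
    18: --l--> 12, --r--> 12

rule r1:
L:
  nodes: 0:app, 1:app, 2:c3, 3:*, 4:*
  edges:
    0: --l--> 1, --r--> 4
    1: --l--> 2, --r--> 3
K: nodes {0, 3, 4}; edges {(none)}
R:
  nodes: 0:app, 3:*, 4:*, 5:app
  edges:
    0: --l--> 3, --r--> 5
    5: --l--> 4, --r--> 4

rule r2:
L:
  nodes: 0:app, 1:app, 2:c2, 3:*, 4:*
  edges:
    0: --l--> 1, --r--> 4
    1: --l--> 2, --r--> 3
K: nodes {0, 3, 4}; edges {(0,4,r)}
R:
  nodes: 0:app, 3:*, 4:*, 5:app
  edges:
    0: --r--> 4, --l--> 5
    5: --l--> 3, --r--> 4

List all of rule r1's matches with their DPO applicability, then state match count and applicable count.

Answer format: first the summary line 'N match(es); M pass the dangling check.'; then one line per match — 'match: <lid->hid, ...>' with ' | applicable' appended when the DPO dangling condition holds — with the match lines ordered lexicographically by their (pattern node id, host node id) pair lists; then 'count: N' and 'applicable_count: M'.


2 match(es); 1 pass the dangling check.
match: 0->7, 1->3, 2->1, 3->2, 4->6 | applicable
match: 0->16, 1->12, 2->9, 3->10, 4->13
count: 2
applicable_count: 1


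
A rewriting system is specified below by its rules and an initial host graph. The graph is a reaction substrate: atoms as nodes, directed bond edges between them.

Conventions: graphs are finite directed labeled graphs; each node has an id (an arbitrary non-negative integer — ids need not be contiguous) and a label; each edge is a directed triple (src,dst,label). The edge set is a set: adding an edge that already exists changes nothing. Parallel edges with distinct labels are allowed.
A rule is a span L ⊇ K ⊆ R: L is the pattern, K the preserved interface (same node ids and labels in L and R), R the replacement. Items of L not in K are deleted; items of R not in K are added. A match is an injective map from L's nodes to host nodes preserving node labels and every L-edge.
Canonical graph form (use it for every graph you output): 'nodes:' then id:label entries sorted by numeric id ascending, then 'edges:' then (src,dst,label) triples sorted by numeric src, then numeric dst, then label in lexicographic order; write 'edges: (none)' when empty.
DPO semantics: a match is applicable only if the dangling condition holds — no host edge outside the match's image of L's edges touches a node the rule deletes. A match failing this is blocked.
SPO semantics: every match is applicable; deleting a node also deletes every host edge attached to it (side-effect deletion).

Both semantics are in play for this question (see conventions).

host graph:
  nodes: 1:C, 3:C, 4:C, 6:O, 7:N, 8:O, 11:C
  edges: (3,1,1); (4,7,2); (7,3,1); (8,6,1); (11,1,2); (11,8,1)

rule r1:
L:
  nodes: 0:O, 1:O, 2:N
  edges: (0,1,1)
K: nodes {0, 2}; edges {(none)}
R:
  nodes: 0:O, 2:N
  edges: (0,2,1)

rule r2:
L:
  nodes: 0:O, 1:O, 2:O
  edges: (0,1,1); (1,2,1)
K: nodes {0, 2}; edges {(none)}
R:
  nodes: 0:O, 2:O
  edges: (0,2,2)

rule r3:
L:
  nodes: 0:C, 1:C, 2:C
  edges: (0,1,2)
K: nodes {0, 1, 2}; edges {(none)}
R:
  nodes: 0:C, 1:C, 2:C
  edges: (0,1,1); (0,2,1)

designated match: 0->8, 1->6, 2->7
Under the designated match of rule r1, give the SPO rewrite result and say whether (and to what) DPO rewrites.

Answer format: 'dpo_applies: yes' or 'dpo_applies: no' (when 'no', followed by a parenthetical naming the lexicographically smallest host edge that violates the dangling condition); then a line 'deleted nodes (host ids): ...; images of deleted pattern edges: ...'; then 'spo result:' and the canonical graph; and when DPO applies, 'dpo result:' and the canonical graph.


dpo_applies: yes
deleted nodes (host ids): 6; images of deleted pattern edges: (8,6,1)
spo result:
nodes: 1:C, 3:C, 4:C, 7:N, 8:O, 11:C
edges: (3,1,1); (4,7,2); (7,3,1); (8,7,1); (11,1,2); (11,8,1)
dpo result:
nodes: 1:C, 3:C, 4:C, 7:N, 8:O, 11:C
edges: (3,1,1); (4,7,2); (7,3,1); (8,7,1); (11,1,2); (11,8,1)


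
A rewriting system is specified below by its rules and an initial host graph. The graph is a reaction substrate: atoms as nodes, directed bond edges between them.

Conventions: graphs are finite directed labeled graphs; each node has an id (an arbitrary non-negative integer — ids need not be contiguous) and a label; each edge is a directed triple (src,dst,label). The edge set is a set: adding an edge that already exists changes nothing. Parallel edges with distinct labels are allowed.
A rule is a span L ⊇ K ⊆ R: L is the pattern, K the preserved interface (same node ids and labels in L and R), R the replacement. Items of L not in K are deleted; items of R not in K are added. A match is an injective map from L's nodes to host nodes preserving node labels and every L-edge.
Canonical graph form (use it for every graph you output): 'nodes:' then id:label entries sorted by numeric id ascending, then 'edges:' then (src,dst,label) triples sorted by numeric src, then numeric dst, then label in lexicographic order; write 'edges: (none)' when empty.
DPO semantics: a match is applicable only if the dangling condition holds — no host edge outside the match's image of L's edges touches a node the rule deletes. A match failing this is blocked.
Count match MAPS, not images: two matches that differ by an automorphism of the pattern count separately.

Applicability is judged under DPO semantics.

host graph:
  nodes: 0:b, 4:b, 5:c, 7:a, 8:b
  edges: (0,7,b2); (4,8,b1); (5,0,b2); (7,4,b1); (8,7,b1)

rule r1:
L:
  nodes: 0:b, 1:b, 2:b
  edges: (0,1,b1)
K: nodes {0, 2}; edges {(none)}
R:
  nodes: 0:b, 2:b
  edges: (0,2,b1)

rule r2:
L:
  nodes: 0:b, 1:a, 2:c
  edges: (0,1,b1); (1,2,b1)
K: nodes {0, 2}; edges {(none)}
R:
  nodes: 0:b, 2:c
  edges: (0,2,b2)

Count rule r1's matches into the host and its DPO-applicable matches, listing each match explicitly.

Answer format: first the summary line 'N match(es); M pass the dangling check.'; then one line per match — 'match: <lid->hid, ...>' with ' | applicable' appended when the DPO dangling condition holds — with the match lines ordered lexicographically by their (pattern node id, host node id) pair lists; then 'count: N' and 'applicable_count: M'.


1 match(es); 0 pass the dangling check.
match: 0->4, 1->8, 2->0
count: 1
applicable_count: 0


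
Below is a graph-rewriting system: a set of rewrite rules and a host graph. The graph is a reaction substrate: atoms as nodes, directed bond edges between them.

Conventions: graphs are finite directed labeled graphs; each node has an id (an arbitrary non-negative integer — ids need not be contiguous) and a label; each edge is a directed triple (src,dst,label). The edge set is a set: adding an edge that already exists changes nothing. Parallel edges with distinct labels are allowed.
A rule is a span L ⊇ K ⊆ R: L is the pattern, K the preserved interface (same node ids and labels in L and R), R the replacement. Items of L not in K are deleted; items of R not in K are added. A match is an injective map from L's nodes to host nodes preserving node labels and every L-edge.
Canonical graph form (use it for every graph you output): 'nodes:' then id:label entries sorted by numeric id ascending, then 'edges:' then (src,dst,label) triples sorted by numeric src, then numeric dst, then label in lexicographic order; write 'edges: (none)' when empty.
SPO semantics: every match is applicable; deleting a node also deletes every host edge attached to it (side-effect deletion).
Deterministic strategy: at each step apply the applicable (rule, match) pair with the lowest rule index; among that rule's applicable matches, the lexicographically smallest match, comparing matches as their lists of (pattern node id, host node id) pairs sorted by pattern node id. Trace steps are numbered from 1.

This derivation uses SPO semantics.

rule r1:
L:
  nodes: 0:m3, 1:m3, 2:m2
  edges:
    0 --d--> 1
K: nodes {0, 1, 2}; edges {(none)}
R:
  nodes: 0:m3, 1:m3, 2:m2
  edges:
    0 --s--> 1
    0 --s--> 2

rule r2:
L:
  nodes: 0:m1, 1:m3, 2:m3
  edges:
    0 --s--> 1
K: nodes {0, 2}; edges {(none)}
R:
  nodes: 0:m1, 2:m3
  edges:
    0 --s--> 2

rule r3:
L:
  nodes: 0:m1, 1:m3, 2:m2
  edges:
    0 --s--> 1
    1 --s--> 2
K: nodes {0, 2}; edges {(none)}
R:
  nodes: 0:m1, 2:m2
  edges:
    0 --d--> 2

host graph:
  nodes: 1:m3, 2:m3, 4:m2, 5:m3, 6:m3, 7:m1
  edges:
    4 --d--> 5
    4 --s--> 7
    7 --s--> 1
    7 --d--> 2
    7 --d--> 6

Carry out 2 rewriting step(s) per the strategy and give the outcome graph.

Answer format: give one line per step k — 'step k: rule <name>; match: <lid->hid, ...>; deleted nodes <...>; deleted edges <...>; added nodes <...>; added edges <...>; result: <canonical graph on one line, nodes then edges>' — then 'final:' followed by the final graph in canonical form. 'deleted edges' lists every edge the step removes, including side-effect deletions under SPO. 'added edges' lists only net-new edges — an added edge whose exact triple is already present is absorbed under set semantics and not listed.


step 1: rule r2; match: 0->7, 1->1, 2->2; deleted nodes 1; deleted edges (7,1,s); added nodes (none); added edges (7,2,s); result: nodes: 2:m3, 4:m2, 5:m3, 6:m3, 7:m1 edges: (4,5,d); (4,7,s); (7,2,d); (7,2,s); (7,6,d)
step 2: rule r2; match: 0->7, 1->2, 2->5; deleted nodes 2; deleted edges (7,2,d); (7,2,s); added nodes (none); added edges (7,5,s); result: nodes: 4:m2, 5:m3, 6:m3, 7:m1 edges: (4,5,d); (4,7,s); (7,5,s); (7,6,d)
final:
nodes: 4:m2, 5:m3, 6:m3, 7:m1
edges: (4,5,d); (4,7,s); (7,5,s); (7,6,d)


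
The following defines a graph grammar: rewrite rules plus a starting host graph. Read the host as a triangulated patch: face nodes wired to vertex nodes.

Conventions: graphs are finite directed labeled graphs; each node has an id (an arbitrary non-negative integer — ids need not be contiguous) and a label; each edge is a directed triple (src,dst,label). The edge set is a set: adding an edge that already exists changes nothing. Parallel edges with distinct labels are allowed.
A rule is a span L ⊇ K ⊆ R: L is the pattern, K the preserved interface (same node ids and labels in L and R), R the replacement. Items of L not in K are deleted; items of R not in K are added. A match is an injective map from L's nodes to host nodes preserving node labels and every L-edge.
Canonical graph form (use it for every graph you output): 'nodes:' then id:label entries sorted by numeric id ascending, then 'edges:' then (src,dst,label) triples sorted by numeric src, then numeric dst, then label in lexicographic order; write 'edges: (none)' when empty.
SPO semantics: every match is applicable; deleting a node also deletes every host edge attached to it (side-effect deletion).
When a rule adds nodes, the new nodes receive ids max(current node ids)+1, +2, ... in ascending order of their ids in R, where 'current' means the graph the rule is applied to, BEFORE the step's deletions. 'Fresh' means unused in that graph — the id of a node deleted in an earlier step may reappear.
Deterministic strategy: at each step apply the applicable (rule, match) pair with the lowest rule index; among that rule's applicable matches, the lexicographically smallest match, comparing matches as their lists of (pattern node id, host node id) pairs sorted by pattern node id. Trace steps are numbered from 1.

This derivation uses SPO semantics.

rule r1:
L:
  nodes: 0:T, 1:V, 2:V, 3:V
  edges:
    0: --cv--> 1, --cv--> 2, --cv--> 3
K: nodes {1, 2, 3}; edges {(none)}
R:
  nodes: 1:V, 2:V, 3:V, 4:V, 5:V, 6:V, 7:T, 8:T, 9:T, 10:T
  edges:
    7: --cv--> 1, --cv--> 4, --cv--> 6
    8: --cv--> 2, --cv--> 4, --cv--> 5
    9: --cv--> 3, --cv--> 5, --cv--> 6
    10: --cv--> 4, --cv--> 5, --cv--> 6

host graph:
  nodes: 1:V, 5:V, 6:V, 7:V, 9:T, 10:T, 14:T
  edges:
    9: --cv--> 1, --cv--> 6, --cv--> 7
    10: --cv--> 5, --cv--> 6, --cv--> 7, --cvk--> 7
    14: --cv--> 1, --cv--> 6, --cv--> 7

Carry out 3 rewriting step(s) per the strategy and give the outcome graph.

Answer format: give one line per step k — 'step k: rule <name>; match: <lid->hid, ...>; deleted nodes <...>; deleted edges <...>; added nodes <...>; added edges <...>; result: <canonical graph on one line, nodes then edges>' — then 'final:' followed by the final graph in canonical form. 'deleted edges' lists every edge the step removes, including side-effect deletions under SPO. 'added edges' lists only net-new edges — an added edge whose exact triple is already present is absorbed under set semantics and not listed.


step 1: rule r1; match: 0->9, 1->1, 2->6, 3->7; deleted nodes 9; deleted edges (9,1,cv); (9,6,cv); (9,7,cv); added nodes 15, 16, 17, 18, 19, 20, 21; added edges (18,1,cv); (18,15,cv); (18,17,cv); (19,6,cv); (19,15,cv); (19,16,cv); (20,7,cv); (20,16,cv); (20,17,cv); (21,15,cv); (21,16,cv); (21,17,cv); result: nodes: 1:V, 5:V, 6:V, 7:V, 10:T, 14:T, 15:V, 16:V, 17:V, 18:T, 19:T, 20:T, 21:T edges: (10,5,cv); (10,6,cv); (10,7,cv); (10,7,cvk); (14,1,cv); (14,6,cv); (14,7,cv); (18,1,cv); (18,15,cv); (18,17,cv); (19,6,cv); (19,15,cv); (19,16,cv); (20,7,cv); (20,16,cv); (20,17,cv); (21,15,cv); (21,16,cv); (21,17,cv)
step 2: rule r1; match: 0->10, 1->5, 2->6, 3->7; deleted nodes 10; deleted edges (10,5,cv); (10,6,cv); (10,7,cv); (10,7,cvk); added nodes 22, 23, 24, 25, 26, 27, 28; added edges (25,5,cv); (25,22,cv); (25,24,cv); (26,6,cv); (26,22,cv); (26,23,cv); (27,7,cv); (27,23,cv); (27,24,cv); (28,22,cv); (28,23,cv); (28,24,cv); result: nodes: 1:V, 5:V, 6:V, 7:V, 14:T, 15:V, 16:V, 17:V, 18:T, 19:T, 20:T, 21:T, 22:V, 23:V, 24:V, 25:T, 26:T, 27:T, 28:T edges: (14,1,cv); (14,6,cv); (14,7,cv); (18,1,cv); (18,15,cv); (18,17,cv); (19,6,cv); (19,15,cv); (19,16,cv); (20,7,cv); (20,16,cv); (20,17,cv); (21,15,cv); (21,16,cv); (21,17,cv); (25,5,cv); (25,22,cv); (25,24,cv); (26,6,cv); (26,22,cv); (26,23,cv); (27,7,cv); (27,23,cv); (27,24,cv); (28,22,cv); (28,23,cv); (28,24,cv)
step 3: rule r1; match: 0->14, 1->1, 2->6, 3->7; deleted nodes 14; deleted edges (14,1,cv); (14,6,cv); (14,7,cv); added nodes 29, 30, 31, 32, 33, 34, 35; added edges (32,1,cv); (32,29,cv); (32,31,cv); (33,6,cv); (33,29,cv); (33,30,cv); (34,7,cv); (34,30,cv); (34,31,cv); (35,29,cv); (35,30,cv); (35,31,cv); result: nodes: 1:V, 5:V, 6:V, 7:V, 15:V, 16:V, 17:V, 18:T, 19:T, 20:T, 21:T, 22:V, 23:V, 24:V, 25:T, 26:T, 27:T, 28:T, 29:V, 30:V, 31:V, 32:T, 33:T, 34:T, 35:T edges: (18,1,cv); (18,15,cv); (18,17,cv); (19,6,cv); (19,15,cv); (19,16,cv); (20,7,cv); (20,16,cv); (20,17,cv); (21,15,cv); (21,16,cv); (21,17,cv); (25,5,cv); (25,22,cv); (25,24,cv); (26,6,cv); (26,22,cv); (26,23,cv); (27,7,cv); (27,23,cv); (27,24,cv); (28,22,cv); (28,23,cv); (28,24,cv); (32,1,cv); (32,29,cv); (32,31,cv); (33,6,cv); (33,29,cv); (33,30,cv); (34,7,cv); (34,30,cv); (34,31,cv); (35,29,cv); (35,30,cv); (35,31,cv)
final:
nodes: 1:V, 5:V, 6:V, 7:V, 15:V, 16:V, 17:V, 18:T, 19:T, 20:T, 21:T, 22:V, 23:V, 24:V, 25:T, 26:T, 27:T, 28:T, 29:V, 30:V, 31:V, 32:T, 33:T, 34:T, 35:T
edges: (18,1,cv); (18,15,cv); (18,17,cv); (19,6,cv); (19,15,cv); (19,16,cv); (20,7,cv); (20,16,cv); (20,17,cv); (21,15,cv); (21,16,cv); (21,17,cv); (25,5,cv); (25,22,cv); (25,24,cv); (26,6,cv); (26,22,cv); (26,23,cv); (27,7,cv); (27,23,cv); (27,24,cv); (28,22,cv); (28,23,cv); (28,24,cv); (32,1,cv); (32,29,cv); (32,31,cv); (33,6,cv); (33,29,cv); (33,30,cv); (34,7,cv); (34,30,cv); (34,31,cv); (35,29,cv); (35,30,cv); (35,31,cv)


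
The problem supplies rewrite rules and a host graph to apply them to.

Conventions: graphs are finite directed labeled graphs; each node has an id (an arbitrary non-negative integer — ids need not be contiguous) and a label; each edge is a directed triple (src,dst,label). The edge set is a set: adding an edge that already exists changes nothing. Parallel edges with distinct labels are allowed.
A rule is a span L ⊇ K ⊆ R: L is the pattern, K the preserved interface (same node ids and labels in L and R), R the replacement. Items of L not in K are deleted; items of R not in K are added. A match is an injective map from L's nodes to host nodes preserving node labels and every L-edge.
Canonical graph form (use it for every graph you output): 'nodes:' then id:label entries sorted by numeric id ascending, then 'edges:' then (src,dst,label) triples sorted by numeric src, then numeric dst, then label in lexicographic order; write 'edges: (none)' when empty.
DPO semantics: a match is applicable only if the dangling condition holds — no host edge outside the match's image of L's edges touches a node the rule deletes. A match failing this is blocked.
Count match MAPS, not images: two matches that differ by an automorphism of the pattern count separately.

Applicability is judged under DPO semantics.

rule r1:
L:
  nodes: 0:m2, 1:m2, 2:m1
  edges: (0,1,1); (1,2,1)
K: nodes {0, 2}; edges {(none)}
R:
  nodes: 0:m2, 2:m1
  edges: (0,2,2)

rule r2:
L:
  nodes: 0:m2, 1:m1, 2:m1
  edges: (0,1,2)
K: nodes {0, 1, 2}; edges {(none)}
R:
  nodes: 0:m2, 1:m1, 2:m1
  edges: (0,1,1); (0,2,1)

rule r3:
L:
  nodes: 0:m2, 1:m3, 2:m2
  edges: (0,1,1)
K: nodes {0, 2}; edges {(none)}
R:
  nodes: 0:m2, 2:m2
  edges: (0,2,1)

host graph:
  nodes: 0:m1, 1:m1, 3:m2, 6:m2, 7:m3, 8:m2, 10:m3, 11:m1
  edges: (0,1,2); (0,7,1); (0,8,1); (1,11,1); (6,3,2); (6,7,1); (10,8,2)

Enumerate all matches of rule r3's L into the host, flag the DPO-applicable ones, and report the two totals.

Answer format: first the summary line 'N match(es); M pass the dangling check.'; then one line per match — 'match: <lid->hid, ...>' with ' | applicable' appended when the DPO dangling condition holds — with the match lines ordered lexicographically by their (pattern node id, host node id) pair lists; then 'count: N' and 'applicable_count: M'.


2 match(es); 0 pass the dangling check.
match: 0->6, 1->7, 2->3
match: 0->6, 1->7, 2->8
count: 2
applicable_count: 0


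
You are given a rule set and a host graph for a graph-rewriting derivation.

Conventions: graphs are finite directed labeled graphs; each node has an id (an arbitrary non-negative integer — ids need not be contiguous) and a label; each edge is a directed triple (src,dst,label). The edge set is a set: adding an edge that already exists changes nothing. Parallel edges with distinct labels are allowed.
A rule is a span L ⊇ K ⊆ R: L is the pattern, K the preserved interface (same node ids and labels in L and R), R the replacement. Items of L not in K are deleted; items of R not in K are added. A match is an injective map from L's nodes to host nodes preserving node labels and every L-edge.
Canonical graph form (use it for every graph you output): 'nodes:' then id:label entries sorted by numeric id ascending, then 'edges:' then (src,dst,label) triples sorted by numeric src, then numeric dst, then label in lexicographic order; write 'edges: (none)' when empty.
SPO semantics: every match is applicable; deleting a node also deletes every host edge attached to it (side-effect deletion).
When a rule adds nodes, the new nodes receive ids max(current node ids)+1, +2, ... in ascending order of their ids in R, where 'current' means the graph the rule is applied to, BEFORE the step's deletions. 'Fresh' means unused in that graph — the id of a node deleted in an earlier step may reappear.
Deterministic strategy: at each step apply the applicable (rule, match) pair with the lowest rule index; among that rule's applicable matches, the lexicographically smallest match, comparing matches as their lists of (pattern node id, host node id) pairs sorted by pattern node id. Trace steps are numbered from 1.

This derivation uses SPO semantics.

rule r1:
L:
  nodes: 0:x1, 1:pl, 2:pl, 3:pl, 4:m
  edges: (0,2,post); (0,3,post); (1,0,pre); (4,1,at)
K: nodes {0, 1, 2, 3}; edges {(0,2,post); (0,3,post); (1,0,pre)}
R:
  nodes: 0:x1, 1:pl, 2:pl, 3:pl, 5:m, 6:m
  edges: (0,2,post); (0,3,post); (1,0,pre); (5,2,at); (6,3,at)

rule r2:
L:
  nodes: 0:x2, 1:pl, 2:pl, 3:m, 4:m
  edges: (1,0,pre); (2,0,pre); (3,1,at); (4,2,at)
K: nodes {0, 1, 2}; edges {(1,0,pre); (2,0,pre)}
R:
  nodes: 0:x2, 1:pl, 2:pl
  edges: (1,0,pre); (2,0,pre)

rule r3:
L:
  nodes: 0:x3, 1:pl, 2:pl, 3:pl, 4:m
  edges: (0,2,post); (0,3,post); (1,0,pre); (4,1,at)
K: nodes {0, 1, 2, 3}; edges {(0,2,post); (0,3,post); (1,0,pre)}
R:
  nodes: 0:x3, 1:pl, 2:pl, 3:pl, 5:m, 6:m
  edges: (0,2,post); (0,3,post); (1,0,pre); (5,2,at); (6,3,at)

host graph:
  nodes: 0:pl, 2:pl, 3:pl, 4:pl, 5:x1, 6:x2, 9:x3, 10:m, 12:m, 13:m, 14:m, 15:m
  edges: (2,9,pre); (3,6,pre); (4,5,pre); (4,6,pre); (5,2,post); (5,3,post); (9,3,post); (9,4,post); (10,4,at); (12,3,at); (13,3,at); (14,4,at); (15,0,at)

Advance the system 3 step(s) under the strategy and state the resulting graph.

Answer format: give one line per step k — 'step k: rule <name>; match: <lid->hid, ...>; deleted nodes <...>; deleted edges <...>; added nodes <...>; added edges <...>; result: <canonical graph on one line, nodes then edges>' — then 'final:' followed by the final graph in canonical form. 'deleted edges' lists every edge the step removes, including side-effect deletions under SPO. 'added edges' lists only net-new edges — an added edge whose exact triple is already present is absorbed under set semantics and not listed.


step 1: rule r1; match: 0->5, 1->4, 2->2, 3->3, 4->10; deleted nodes 10; deleted edges (10,4,at); added nodes 16, 17; added edges (16,2,at); (17,3,at); result: nodes: 0:pl, 2:pl, 3:pl, 4:pl, 5:x1, 6:x2, 9:x3, 12:m, 13:m, 14:m, 15:m, 16:m, 17:m edges: (2,9,pre); (3,6,pre); (4,5,pre); (4,6,pre); (5,2,post); (5,3,post); (9,3,post); (9,4,post); (12,3,at); (13,3,at); (14,4,at); (15,0,at); (16,2,at); (17,3,at)
step 2: rule r1; match: 0->5, 1->4, 2->2, 3->3, 4->14; deleted nodes 14; deleted edges (14,4,at); added nodes 18, 19; added edges (18,2,at); (19,3,at); result: nodes: 0:pl, 2:pl, 3:pl, 4:pl, 5:x1, 6:x2, 9:x3, 12:m, 13:m, 15:m, 16:m, 17:m, 18:m, 19:m edges: (2,9,pre); (3,6,pre); (4,5,pre); (4,6,pre); (5,2,post); (5,3,post); (9,3,post); (9,4,post); (12,3,at); (13,3,at); (15,0,at); (16,2,at); (17,3,at); (18,2,at); (19,3,at)
step 3: rule r3; match: 0->9, 1->2, 2->3, 3->4, 4->16; deleted nodes 16; deleted edges (16,2,at); added nodes 20, 21; added edges (20,3,at); (21,4,at); result: nodes: 0:pl, 2:pl, 3:pl, 4:pl, 5:x1, 6:x2, 9:x3, 12:m, 13:m, 15:m, 17:m, 18:m, 19:m, 20:m, 21:m edges: (2,9,pre); (3,6,pre); (4,5,pre); (4,6,pre); (5,2,post); (5,3,post); (9,3,post); (9,4,post); (12,3,at); (13,3,at); (15,0,at); (17,3,at); (18,2,at); (19,3,at); (20,3,at); (21,4,at)
final:
nodes: 0:pl, 2:pl, 3:pl, 4:pl, 5:x1, 6:x2, 9:x3, 12:m, 13:m, 15:m, 17:m, 18:m, 19:m, 20:m, 21:m
edges: (2,9,pre); (3,6,pre); (4,5,pre); (4,6,pre); (5,2,post); (5,3,post); (9,3,post); (9,4,post); (12,3,at); (13,3,at); (15,0,at); (17,3,at); (18,2,at); (19,3,at); (20,3,at); (21,4,at)


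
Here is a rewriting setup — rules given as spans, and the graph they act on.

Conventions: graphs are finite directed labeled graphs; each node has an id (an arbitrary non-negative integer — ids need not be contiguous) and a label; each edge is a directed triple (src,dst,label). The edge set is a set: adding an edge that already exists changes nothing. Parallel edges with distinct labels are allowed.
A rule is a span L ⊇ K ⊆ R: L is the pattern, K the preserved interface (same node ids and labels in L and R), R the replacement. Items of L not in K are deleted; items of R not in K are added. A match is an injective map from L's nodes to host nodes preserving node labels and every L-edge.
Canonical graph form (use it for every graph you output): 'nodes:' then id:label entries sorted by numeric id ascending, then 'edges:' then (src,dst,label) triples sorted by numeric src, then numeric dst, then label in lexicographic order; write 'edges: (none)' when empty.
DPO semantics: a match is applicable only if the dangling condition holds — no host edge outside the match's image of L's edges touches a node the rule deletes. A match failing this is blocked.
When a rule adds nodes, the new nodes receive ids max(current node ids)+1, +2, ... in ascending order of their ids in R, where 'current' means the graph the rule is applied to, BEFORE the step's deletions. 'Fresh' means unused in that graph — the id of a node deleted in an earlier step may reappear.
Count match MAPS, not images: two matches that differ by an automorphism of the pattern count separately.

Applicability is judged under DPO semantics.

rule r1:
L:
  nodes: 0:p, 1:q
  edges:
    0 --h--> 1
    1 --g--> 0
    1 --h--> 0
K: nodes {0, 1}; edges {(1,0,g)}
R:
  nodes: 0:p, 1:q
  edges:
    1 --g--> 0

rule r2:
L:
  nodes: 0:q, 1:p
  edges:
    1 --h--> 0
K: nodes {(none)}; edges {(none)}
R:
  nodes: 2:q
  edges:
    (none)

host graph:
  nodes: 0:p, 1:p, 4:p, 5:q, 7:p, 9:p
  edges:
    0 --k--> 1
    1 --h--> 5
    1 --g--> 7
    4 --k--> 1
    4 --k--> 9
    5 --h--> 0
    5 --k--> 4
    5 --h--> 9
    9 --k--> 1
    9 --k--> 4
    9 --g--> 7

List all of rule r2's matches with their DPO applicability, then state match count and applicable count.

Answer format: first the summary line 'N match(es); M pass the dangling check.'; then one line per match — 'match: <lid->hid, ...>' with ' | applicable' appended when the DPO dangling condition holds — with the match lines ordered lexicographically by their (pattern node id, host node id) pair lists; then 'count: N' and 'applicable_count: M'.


1 match(es); 0 pass the dangling check.
match: 0->5, 1->1
count: 1
applicable_count: 0


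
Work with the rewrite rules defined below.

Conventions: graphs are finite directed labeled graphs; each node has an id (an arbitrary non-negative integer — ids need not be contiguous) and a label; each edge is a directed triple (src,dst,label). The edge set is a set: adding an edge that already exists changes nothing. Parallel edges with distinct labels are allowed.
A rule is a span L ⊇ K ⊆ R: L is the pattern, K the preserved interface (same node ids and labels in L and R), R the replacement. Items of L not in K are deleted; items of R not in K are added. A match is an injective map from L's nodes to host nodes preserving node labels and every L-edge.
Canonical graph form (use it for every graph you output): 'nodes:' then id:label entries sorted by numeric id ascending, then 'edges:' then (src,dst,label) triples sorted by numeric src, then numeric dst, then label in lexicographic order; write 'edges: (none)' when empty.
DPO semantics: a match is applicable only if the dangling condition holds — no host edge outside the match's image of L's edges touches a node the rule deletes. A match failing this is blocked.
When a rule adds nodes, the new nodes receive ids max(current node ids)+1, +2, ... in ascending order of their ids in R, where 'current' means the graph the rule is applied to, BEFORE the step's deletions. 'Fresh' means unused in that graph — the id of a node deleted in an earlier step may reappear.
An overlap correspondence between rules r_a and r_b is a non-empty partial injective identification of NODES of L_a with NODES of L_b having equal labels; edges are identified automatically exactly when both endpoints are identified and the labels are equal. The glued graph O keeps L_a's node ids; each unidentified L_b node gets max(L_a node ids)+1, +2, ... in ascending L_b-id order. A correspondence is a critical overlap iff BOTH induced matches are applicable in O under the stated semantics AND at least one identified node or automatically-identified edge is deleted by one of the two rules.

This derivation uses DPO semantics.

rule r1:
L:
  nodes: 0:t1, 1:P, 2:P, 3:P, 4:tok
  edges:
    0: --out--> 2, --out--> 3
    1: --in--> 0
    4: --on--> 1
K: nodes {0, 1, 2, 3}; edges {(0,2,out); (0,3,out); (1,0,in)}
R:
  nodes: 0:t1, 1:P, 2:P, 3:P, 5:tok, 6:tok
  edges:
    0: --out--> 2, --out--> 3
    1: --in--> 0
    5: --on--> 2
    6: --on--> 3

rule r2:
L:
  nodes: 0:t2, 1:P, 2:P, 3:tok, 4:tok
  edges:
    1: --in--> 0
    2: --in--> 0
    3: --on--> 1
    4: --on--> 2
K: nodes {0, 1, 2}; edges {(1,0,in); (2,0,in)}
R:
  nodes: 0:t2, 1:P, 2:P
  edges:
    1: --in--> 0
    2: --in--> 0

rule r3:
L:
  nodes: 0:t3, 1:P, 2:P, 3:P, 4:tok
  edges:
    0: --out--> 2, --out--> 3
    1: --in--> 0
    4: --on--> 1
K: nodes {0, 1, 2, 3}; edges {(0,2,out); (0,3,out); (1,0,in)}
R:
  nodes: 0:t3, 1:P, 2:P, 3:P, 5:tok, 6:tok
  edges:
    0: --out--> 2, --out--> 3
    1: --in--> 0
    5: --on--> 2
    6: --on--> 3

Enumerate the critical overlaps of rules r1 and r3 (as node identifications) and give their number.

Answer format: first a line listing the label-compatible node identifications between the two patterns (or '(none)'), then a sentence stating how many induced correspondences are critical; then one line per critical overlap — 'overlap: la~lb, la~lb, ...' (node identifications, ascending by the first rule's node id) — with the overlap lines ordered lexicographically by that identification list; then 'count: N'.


label-compatible node identifications between L(r1) and L(r3): 1~1, 1~2, 1~3, 2~1, 2~2, 2~3, 3~1, 3~2, 3~3, 4~4
7 of the induced correspondences are critical overlaps of r1 and r3.
overlap: 1~1, 2~2, 3~3, 4~4
overlap: 1~1, 2~2, 4~4
overlap: 1~1, 2~3, 3~2, 4~4
overlap: 1~1, 2~3, 4~4
overlap: 1~1, 3~2, 4~4
overlap: 1~1, 3~3, 4~4
overlap: 1~1, 4~4
count: 7


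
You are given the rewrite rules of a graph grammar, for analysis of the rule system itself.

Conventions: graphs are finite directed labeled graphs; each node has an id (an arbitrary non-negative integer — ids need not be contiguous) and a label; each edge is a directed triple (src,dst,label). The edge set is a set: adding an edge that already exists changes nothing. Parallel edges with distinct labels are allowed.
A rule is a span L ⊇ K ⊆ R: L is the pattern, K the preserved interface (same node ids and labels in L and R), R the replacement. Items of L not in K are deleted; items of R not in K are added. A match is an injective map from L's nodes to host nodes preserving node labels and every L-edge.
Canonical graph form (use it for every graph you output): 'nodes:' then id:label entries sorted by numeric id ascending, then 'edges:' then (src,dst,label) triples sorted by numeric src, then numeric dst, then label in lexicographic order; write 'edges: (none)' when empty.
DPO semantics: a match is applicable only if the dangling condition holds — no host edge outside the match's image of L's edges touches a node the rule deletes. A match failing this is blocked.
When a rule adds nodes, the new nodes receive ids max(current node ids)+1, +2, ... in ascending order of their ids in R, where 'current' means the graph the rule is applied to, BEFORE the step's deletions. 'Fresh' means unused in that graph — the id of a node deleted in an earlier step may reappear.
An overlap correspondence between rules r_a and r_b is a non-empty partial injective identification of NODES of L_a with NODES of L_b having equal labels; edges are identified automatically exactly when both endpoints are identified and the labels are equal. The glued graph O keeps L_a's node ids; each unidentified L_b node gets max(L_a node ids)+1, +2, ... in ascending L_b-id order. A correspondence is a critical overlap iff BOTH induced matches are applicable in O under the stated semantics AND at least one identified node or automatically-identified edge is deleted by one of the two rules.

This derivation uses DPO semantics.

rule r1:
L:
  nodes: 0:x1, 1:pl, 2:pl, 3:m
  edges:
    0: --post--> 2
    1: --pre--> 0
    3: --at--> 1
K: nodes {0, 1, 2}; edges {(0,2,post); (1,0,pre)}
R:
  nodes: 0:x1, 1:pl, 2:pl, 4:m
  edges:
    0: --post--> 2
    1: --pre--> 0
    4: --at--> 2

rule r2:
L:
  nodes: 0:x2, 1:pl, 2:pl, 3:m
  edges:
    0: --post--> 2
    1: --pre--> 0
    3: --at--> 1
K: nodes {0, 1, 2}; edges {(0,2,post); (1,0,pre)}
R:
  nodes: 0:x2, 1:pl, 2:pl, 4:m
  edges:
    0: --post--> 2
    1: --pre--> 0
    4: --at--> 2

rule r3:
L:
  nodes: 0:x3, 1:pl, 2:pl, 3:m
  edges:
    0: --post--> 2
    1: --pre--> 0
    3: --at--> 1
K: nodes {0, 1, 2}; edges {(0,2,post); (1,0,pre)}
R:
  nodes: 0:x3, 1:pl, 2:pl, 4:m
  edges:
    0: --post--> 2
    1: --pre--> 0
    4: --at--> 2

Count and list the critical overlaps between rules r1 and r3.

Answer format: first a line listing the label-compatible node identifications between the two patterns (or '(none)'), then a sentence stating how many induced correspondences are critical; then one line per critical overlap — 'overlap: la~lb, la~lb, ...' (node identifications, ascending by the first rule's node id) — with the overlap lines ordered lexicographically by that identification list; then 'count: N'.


label-compatible node identifications between L(r1) and L(r3): 1~1, 1~2, 2~1, 2~2, 3~3
2 of the induced correspondences are critical overlaps of r1 and r3.
overlap: 1~1, 2~2, 3~3
overlap: 1~1, 3~3
count: 2


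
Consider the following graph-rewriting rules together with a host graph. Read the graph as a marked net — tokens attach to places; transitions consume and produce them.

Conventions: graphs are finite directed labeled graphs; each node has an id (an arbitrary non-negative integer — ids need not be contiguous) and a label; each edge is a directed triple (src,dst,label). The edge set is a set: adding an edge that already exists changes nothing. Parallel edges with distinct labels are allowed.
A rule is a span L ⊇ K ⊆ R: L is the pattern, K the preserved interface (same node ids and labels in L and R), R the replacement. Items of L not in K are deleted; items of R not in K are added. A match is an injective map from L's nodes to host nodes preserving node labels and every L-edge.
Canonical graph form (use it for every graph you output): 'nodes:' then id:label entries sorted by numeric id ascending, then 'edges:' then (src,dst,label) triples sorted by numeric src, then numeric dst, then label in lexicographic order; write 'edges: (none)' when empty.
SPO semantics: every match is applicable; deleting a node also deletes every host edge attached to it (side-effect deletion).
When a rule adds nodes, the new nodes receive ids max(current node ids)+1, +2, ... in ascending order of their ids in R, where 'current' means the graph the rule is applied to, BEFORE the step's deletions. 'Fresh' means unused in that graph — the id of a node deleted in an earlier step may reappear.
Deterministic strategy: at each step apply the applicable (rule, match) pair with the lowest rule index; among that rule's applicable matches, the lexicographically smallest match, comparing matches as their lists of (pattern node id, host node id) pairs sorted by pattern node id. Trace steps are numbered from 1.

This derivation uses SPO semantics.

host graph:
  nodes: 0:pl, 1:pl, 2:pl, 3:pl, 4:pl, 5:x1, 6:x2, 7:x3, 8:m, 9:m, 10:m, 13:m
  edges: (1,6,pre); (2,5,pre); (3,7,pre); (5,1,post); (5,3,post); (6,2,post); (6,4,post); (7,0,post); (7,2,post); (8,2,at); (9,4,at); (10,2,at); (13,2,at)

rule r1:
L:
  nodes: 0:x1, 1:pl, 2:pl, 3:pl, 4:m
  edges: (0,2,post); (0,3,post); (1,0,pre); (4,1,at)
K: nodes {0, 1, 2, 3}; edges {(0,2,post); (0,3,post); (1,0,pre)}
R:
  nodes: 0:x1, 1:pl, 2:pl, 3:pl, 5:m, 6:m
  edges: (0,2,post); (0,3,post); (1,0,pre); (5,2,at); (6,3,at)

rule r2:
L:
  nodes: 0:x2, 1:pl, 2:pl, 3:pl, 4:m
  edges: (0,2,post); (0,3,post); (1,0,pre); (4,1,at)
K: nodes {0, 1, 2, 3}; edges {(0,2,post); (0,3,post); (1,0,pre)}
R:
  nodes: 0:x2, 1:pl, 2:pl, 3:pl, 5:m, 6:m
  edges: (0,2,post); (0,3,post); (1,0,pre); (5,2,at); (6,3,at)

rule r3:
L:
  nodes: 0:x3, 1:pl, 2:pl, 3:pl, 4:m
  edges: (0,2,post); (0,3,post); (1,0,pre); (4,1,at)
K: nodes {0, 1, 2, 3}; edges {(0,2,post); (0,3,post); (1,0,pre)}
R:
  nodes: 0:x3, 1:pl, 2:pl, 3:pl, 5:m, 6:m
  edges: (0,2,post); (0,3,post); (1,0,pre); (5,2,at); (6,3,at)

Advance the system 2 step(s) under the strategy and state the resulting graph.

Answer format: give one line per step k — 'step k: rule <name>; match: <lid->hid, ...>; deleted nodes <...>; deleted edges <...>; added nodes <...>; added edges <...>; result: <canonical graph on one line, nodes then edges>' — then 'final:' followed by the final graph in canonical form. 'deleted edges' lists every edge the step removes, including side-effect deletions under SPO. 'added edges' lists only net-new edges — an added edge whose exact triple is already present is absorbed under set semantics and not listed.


step 1: rule r1; match: 0->5, 1->2, 2->1, 3->3, 4->8; deleted nodes 8; deleted edges (8,2,at); added nodes 14, 15; added edges (14,1,at); (15,3,at); result: nodes: 0:pl, 1:pl, 2:pl, 3:pl, 4:pl, 5:x1, 6:x2, 7:x3, 9:m, 10:m, 13:m, 14:m, 15:m edges: (1,6,pre); (2,5,pre); (3,7,pre); (5,1,post); (5,3,post); (6,2,post); (6,4,post); (7,0,post); (7,2,post); (9,4,at); (10,2,at); (13,2,at); (14,1,at); (15,3,at)
step 2: rule r1; match: 0->5, 1->2, 2->1, 3->3, 4->10; deleted nodes 10; deleted edges (10,2,at); added nodes 16, 17; added edges (16,1,at); (17,3,at); result: nodes: 0:pl, 1:pl, 2:pl, 3:pl, 4:pl, 5:x1, 6:x2, 7:x3, 9:m, 13:m, 14:m, 15:m, 16:m, 17:m edges: (1,6,pre); (2,5,pre); (3,7,pre); (5,1,post); (5,3,post); (6,2,post); (6,4,post); (7,0,post); (7,2,post); (9,4,at); (13,2,at); (14,1,at); (15,3,at); (16,1,at); (17,3,at)
final:
nodes: 0:pl, 1:pl, 2:pl, 3:pl, 4:pl, 5:x1, 6:x2, 7:x3, 9:m, 13:m, 14:m, 15:m, 16:m, 17:m
edges: (1,6,pre); (2,5,pre); (3,7,pre); (5,1,post); (5,3,post); (6,2,post); (6,4,post); (7,0,post); (7,2,post); (9,4,at); (13,2,at); (14,1,at); (15,3,at); (16,1,at); (17,3,at)


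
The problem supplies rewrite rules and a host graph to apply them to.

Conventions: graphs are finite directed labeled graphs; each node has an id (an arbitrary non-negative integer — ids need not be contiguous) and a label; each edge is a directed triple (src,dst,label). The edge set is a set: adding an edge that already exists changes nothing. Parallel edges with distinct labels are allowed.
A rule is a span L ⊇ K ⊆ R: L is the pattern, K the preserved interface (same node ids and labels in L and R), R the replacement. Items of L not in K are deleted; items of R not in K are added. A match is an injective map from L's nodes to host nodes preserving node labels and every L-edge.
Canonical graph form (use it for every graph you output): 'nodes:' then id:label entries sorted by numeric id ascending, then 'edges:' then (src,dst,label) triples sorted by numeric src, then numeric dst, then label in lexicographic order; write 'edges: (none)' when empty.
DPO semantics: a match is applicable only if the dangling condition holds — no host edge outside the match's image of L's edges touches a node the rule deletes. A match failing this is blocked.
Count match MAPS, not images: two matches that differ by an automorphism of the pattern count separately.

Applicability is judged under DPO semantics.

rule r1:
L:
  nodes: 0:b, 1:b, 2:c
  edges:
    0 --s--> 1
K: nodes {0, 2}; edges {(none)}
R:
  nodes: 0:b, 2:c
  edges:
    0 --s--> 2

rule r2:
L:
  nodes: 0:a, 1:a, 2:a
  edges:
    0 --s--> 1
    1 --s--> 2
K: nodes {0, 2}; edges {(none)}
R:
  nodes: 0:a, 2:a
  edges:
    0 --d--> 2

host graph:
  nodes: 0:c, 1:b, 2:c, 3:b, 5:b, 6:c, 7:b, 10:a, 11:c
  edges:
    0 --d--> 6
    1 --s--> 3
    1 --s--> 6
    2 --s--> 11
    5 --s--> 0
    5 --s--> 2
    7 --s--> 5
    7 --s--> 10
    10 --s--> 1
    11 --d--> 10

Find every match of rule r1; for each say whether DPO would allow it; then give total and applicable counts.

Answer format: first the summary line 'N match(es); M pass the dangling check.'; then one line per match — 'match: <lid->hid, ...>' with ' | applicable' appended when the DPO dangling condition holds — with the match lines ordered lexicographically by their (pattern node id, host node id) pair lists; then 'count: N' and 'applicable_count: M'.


8 match(es); 4 pass the dangling check.
match: 0->1, 1->3, 2->0 | applicable
match: 0->1, 1->3, 2->2 | applicable
match: 0->1, 1->3, 2->6 | applicable
match: 0->1, 1->3, 2->11 | applicable
match: 0->7, 1->5, 2->0
match: 0->7, 1->5, 2->2
match: 0->7, 1->5, 2->6
match: 0->7, 1->5, 2->11
count: 8
applicable_count: 4
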